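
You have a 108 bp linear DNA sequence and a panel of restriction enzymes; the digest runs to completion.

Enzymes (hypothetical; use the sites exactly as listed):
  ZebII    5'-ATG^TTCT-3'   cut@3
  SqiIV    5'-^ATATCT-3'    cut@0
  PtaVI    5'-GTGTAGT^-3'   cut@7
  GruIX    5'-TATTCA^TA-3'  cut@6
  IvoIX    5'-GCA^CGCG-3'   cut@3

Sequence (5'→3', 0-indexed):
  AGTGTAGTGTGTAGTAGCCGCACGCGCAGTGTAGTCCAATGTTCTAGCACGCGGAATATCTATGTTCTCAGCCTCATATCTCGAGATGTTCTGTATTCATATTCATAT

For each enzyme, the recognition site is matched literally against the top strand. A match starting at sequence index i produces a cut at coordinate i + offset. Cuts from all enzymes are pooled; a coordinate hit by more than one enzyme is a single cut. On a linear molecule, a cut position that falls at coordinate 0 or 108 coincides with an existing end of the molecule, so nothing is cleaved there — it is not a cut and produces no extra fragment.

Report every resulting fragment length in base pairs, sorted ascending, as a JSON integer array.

[3,6,6,6,7,7,8,8,9,11,11,13,13]

Per-enzyme occurrences:
  ZebII (ATGTTCT, off=3): starts [38, 61, 85] → cuts [41, 64, 88]
  SqiIV (ATATCT, off=0): starts [55, 75] → cuts [55, 75]
  PtaVI (GTGTAGT, off=7): starts [1, 8, 28] → cuts [8, 15, 35]
  GruIX (TATTCATA, off=6): starts [93, 99] → cuts [99, 105]
  IvoIX (GCACGCG, off=3): starts [19, 46] → cuts [22, 49]

All cut coordinates (distinct, sorted): [8, 15, 22, 35, 41, 49, 55, 64, 75, 88, 99, 105]

Fragments:
  [0,8): 8 bp
  [8,15): 7 bp
  [15,22): 7 bp
  [22,35): 13 bp
  [35,41): 6 bp
  [41,49): 8 bp
  [49,55): 6 bp
  [55,64): 9 bp
  [64,75): 11 bp
  [75,88): 13 bp
  [88,99): 11 bp
  [99,105): 6 bp
  [105,108): 3 bp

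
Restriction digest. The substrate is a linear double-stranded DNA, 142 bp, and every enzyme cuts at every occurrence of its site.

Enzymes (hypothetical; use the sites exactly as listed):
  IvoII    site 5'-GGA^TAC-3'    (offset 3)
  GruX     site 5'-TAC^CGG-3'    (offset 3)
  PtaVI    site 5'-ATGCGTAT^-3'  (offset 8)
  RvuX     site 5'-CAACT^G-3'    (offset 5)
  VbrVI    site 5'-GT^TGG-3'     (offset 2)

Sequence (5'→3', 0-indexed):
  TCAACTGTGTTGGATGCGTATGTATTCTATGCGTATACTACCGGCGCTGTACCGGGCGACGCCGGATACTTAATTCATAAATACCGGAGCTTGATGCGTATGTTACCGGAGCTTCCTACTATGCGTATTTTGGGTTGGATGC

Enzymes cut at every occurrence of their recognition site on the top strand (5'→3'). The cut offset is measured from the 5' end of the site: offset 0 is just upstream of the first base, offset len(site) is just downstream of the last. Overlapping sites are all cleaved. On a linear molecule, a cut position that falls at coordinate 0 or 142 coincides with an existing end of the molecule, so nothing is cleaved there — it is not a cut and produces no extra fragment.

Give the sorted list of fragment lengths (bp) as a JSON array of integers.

[4,5,5,6,7,7,11,11,14,15,17,18,22]

Per-enzyme occurrences:
  IvoII (GGATAC, off=3): starts [63] → cuts [66]
  GruX (TACCGG, off=3): starts [38, 49, 81, 103] → cuts [41, 52, 84, 106]
  PtaVI (ATGCGTAT, off=8): starts [13, 28, 93, 120] → cuts [21, 36, 101, 128]
  RvuX (CAACTG, off=5): starts [1] → cuts [6]
  VbrVI (GTTGG, off=2): starts [8, 133] → cuts [10, 135]

All cut coordinates (distinct, sorted): [6, 10, 21, 36, 41, 52, 66, 84, 101, 106, 128, 135]

Fragment lengths:
  [0,6): 6 bp
  [6,10): 4 bp
  [10,21): 11 bp
  [21,36): 15 bp
  [36,41): 5 bp
  [41,52): 11 bp
  [52,66): 14 bp
  [66,84): 18 bp
  [84,101): 17 bp
  [101,106): 5 bp
  [106,128): 22 bp
  [128,135): 7 bp
  [135,142): 7 bp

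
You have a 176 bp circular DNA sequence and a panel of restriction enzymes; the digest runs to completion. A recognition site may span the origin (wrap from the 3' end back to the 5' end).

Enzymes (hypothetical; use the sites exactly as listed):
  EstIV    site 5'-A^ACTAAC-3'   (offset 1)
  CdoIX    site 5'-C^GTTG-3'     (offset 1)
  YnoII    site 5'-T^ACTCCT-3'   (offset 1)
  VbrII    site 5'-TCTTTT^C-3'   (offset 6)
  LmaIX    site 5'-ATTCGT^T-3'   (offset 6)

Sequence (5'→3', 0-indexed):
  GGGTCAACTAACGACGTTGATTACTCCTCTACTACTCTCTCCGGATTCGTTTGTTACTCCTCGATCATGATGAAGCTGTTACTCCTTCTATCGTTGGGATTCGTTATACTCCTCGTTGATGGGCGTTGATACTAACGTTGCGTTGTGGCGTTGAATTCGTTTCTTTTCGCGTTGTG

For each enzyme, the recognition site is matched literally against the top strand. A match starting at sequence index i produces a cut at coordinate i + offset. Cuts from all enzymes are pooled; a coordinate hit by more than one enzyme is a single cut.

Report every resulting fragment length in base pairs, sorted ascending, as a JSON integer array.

Per-enzyme occurrences:
  EstIV (AACTAAC, off=1): starts [5] → cuts [6]
  CdoIX (CGTTG, off=1): starts [14, 91, 113, 123, 135, 140, 148, 169] → cuts [15, 92, 114, 124, 136, 141, 149, 170]
  YnoII (TACTCCT, off=1): starts [21, 54, 79, 106] → cuts [22, 55, 80, 107]
  VbrII (TCTTTTC, off=6): starts [161] → cuts [167]
  LmaIX (ATTCGTT, off=6): starts [44, 98, 154] → cuts [50, 104, 160]

All cut coordinates (distinct, sorted): [6, 15, 22, 50, 55, 80, 92, 104, 107, 114, 124, 136, 141, 149, 160, 167, 170]

Fragment lengths:
  6→15: 9 bp
  15→22: 7 bp
  22→50: 28 bp
  50→55: 5 bp
  55→80: 25 bp
  80→92: 12 bp
  92→104: 12 bp
  104→107: 3 bp
  107→114: 7 bp
  114→124: 10 bp
  124→136: 12 bp
  136→141: 5 bp
  141→149: 8 bp
  149→160: 11 bp
  160→167: 7 bp
  167→170: 3 bp
  170→6 (wrap): 176-170+6 = 12 bp

[3,3,5,5,7,7,7,8,9,10,11,12,12,12,12,25,28]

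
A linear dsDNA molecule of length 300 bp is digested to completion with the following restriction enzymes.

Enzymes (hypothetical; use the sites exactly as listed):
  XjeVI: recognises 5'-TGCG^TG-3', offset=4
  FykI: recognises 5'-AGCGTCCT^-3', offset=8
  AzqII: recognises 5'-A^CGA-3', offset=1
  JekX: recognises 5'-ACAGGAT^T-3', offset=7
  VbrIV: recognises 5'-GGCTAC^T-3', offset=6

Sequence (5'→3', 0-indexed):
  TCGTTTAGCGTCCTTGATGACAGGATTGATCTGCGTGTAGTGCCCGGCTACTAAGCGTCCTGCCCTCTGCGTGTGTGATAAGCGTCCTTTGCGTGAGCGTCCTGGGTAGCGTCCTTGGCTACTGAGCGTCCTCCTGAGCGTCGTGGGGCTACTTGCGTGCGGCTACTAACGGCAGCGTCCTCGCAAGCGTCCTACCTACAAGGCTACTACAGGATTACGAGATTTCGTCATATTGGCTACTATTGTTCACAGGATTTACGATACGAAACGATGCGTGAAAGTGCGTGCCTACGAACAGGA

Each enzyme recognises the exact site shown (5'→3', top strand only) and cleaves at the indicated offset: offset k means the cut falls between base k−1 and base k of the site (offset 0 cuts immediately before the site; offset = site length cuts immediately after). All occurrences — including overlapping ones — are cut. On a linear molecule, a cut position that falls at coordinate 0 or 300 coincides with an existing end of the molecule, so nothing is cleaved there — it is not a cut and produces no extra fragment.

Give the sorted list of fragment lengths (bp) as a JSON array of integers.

Per-enzyme occurrences:
  XjeVI (TGCGTG, off=4): starts [31, 67, 89, 153, 271, 281] → cuts [35, 71, 93, 157, 275, 285]
  FykI (AGCGTCCT, off=8): starts [6, 53, 80, 95, 107, 124, 173, 185] → cuts [14, 61, 88, 103, 115, 132, 181, 193]
  AzqII (ACGA, off=1): starts [216, 257, 262, 267, 290] → cuts [217, 258, 263, 268, 291]
  JekX (ACAGGATT, off=7): starts [19, 208, 248] → cuts [26, 215, 255]
  VbrIV (GGCTACT, off=6): starts [45, 116, 146, 160, 201, 234] → cuts [51, 122, 152, 166, 207, 240]

Pooled cuts: [14, 26, 35, 51, 61, 71, 88, 93, 103, 115, 122, 132, 152, 157, 166, 181, 193, 207, 215, 217, 240, 255, 258, 263, 268, 275, 285, 291]

Fragments:
  [0,14): 14 bp
  [14,26): 12 bp
  [26,35): 9 bp
  [35,51): 16 bp
  [51,61): 10 bp
  [61,71): 10 bp
  [71,88): 17 bp
  [88,93): 5 bp
  [93,103): 10 bp
  [103,115): 12 bp
  [115,122): 7 bp
  [122,132): 10 bp
  [132,152): 20 bp
  [152,157): 5 bp
  [157,166): 9 bp
  [166,181): 15 bp
  [181,193): 12 bp
  [193,207): 14 bp
  [207,215): 8 bp
  [215,217): 2 bp
  [217,240): 23 bp
  [240,255): 15 bp
  [255,258): 3 bp
  [258,263): 5 bp
  [263,268): 5 bp
  [268,275): 7 bp
  [275,285): 10 bp
  [285,291): 6 bp
  [291,300): 9 bp

[2,3,5,5,5,5,6,7,7,8,9,9,9,10,10,10,10,10,12,12,12,14,14,15,15,16,17,20,23]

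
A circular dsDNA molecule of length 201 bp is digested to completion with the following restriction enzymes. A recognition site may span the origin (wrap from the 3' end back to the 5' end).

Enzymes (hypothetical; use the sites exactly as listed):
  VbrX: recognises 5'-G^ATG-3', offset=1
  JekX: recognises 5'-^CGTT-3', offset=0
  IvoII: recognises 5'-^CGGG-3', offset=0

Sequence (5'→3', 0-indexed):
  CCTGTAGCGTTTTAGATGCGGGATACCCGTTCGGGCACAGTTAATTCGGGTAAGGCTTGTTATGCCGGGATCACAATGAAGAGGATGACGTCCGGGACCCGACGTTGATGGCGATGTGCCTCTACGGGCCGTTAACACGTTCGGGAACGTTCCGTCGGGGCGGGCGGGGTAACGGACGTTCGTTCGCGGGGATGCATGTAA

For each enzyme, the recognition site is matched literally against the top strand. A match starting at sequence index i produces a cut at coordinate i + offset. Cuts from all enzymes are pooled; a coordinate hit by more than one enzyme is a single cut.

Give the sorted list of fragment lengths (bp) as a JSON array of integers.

Scan for sites:
  VbrX (GATG, off=1): starts [14, 83, 106, 112, 190] → cuts [15, 84, 107, 113, 191]
  JekX (CGTT, off=0): starts [7, 27, 102, 129, 137, 147, 176, 180] → cuts [7, 27, 102, 129, 137, 147, 176, 180]
  IvoII (CGGG, off=0): starts [18, 31, 46, 65, 92, 124, 141, 155, 160, 164, 186] → cuts [18, 31, 46, 65, 92, 124, 141, 155, 160, 164, 186]

All cut coordinates (distinct, sorted): [7, 15, 18, 27, 31, 46, 65, 84, 92, 102, 107, 113, 124, 129, 137, 141, 147, 155, 160, 164, 176, 180, 186, 191]

Fragments:
  7→15: 8 bp
  15→18: 3 bp
  18→27: 9 bp
  27→31: 4 bp
  31→46: 15 bp
  46→65: 19 bp
  65→84: 19 bp
  84→92: 8 bp
  92→102: 10 bp
  102→107: 5 bp
  107→113: 6 bp
  113→124: 11 bp
  124→129: 5 bp
  129→137: 8 bp
  137→141: 4 bp
  141→147: 6 bp
  147→155: 8 bp
  155→160: 5 bp
  160→164: 4 bp
  164→176: 12 bp
  176→180: 4 bp
  180→186: 6 bp
  186→191: 5 bp
  191→7 (wrap): 201-191+7 = 17 bp

[3,4,4,4,4,5,5,5,5,6,6,6,8,8,8,8,9,10,11,12,15,17,19,19]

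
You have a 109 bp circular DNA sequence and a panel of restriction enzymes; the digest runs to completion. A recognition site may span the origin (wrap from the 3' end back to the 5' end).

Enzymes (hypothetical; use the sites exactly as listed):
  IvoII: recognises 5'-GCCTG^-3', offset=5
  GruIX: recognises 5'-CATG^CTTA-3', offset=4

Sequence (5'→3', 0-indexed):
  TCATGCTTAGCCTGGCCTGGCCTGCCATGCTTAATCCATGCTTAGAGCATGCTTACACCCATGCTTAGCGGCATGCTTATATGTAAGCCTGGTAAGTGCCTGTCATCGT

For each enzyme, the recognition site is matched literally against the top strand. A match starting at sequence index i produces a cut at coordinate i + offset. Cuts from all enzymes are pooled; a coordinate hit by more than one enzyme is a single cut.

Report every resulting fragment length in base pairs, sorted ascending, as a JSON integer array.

[5,5,5,9,11,11,11,12,12,12,16]

Scan for sites:
  IvoII GCCTG/5: at [9, 14, 19, 86, 97] ⇒ [14, 19, 24, 91, 102]
  GruIX CATGCTTA/4: at [1, 25, 36, 47, 59, 71] ⇒ [5, 29, 40, 51, 63, 75]

All cut coordinates (distinct, sorted): [5, 14, 19, 24, 29, 40, 51, 63, 75, 91, 102]

Fragments:
  5→14: 9 bp
  14→19: 5 bp
  19→24: 5 bp
  24→29: 5 bp
  29→40: 11 bp
  40→51: 11 bp
  51→63: 12 bp
  63→75: 12 bp
  75→91: 16 bp
  91→102: 11 bp
  102→5 (wrap): 109-102+5 = 12 bp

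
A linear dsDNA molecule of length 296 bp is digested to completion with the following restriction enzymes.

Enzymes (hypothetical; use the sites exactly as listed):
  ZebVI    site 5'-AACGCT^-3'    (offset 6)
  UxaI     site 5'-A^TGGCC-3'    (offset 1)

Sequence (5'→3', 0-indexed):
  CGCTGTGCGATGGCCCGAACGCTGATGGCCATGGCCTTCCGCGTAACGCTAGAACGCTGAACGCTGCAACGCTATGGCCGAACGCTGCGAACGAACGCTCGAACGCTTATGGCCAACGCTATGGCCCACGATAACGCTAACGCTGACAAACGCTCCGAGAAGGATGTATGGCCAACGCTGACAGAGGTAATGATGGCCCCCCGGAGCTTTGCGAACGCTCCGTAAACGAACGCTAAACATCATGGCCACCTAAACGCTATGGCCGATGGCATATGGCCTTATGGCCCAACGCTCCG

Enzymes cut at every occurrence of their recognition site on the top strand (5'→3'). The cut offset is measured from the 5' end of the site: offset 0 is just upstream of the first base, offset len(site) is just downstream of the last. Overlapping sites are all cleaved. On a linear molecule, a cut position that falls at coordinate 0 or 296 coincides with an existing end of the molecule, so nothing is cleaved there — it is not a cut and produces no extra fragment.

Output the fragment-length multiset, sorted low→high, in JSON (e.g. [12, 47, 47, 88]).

Per-enzyme occurrences:
  ZebVI AACGCT/6: at [17, 44, 52, 59, 67, 80, 93, 101, 114, 132, 138, 148, 173, 213, 228, 252, 287] ⇒ [23, 50, 58, 65, 73, 86, 99, 107, 120, 138, 144, 154, 179, 219, 234, 258, 293]
  UxaI ATGGCC/1: at [9, 24, 30, 73, 108, 120, 167, 192, 241, 258, 272, 280] ⇒ [10, 25, 31, 74, 109, 121, 168, 193, 242, 259, 273, 281]

All cut coordinates (distinct, sorted): [10, 23, 25, 31, 50, 58, 65, 73, 74, 86, 99, 107, 109, 120, 121, 138, 144, 154, 168, 179, 193, 219, 234, 242, 258, 259, 273, 281, 293]

Fragments:
  [0,10): 10 bp
  [10,23): 13 bp
  [23,25): 2 bp
  [25,31): 6 bp
  [31,50): 19 bp
  [50,58): 8 bp
  [58,65): 7 bp
  [65,73): 8 bp
  [73,74): 1 bp
  [74,86): 12 bp
  [86,99): 13 bp
  [99,107): 8 bp
  [107,109): 2 bp
  [109,120): 11 bp
  [120,121): 1 bp
  [121,138): 17 bp
  [138,144): 6 bp
  [144,154): 10 bp
  [154,168): 14 bp
  [168,179): 11 bp
  [179,193): 14 bp
  [193,219): 26 bp
  [219,234): 15 bp
  [234,242): 8 bp
  [242,258): 16 bp
  [258,259): 1 bp
  [259,273): 14 bp
  [273,281): 8 bp
  [281,293): 12 bp
  [293,296): 3 bp

[1,1,1,2,2,3,6,6,7,8,8,8,8,8,10,10,11,11,12,12,13,13,14,14,14,15,16,17,19,26]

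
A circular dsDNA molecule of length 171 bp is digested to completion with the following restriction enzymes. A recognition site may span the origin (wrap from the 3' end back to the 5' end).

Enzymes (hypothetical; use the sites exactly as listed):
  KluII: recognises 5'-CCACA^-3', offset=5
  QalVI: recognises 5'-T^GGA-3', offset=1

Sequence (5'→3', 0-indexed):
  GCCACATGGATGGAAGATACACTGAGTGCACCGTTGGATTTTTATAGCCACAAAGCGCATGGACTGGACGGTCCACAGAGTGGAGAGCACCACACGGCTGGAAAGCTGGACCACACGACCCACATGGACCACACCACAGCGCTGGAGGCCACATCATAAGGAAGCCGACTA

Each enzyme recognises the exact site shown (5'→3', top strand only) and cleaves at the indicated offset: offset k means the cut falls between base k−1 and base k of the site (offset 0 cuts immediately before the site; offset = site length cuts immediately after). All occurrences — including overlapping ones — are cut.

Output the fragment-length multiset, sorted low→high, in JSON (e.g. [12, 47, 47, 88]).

Per-enzyme occurrences:
  KluII (CCACA, off=5): starts [1, 47, 72, 89, 110, 119, 128, 133, 148] → cuts [6, 52, 77, 94, 115, 124, 133, 138, 153]
  QalVI (TGGA, off=1): starts [6, 10, 34, 59, 64, 80, 98, 106, 124, 142] → cuts [7, 11, 35, 60, 65, 81, 99, 107, 125, 143]

Pooled cuts: [6, 7, 11, 35, 52, 60, 65, 77, 81, 94, 99, 107, 115, 124, 125, 133, 138, 143, 153]

Fragment lengths:
  6→7: 1 bp
  7→11: 4 bp
  11→35: 24 bp
  35→52: 17 bp
  52→60: 8 bp
  60→65: 5 bp
  65→77: 12 bp
  77→81: 4 bp
  81→94: 13 bp
  94→99: 5 bp
  99→107: 8 bp
  107→115: 8 bp
  115→124: 9 bp
  124→125: 1 bp
  125→133: 8 bp
  133→138: 5 bp
  138→143: 5 bp
  143→153: 10 bp
  153→6 (wrap): 171-153+6 = 24 bp

[1,1,4,4,5,5,5,5,8,8,8,8,9,10,12,13,17,24,24]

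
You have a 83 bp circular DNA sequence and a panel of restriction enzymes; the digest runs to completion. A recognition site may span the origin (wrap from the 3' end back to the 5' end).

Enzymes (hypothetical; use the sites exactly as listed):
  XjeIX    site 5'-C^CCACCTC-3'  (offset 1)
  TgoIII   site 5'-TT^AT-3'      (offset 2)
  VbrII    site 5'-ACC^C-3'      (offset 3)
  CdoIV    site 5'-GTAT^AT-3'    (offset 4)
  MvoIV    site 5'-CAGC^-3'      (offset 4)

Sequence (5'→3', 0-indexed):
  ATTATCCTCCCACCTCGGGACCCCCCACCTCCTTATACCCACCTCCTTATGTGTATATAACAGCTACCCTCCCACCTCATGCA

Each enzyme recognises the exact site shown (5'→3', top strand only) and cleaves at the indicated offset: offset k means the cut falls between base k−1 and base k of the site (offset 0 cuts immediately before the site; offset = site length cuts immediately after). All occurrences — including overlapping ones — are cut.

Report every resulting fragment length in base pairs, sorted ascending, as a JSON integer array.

[1,2,3,4,4,6,8,8,9,10,13,15]

Site scan:
  XjeIX (CCCACCTC, off=1): starts [8, 23, 37, 70] → cuts [9, 24, 38, 71]
  TgoIII (TTAT, off=2): starts [1, 32, 46] → cuts [3, 34, 48]
  VbrII (ACCC, off=3): starts [19, 36, 65] → cuts [22, 39, 68]
  CdoIV (GTATAT, off=4): starts [52] → cuts [56]
  MvoIV (CAGC, off=4): starts [60] → cuts [64]

Pooled cuts: [3, 9, 22, 24, 34, 38, 39, 48, 56, 64, 68, 71]

Fragment lengths:
  3→9: 6 bp
  9→22: 13 bp
  22→24: 2 bp
  24→34: 10 bp
  34→38: 4 bp
  38→39: 1 bp
  39→48: 9 bp
  48→56: 8 bp
  56→64: 8 bp
  64→68: 4 bp
  68→71: 3 bp
  71→3 (wrap): 83-71+3 = 15 bp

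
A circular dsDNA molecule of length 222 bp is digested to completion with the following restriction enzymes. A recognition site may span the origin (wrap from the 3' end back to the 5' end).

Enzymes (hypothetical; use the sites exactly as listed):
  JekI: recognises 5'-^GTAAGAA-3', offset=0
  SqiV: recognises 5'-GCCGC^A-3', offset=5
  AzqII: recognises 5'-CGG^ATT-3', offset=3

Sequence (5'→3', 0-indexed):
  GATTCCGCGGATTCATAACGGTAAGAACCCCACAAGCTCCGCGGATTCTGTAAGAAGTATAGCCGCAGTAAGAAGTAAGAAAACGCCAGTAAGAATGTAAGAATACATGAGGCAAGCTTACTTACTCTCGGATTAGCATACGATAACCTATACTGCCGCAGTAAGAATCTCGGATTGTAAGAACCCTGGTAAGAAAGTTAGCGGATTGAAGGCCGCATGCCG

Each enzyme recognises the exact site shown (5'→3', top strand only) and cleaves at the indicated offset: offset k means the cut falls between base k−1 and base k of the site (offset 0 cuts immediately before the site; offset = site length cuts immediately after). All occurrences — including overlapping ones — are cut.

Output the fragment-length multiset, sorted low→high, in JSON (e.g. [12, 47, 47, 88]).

[1,1,3,5,7,7,8,9,10,12,12,13,14,16,17,24,28,35]

Scan for sites:
  JekI (GTAAGAA, off=0): starts [20, 49, 67, 74, 88, 96, 160, 176, 188] → cuts [20, 49, 67, 74, 88, 96, 160, 176, 188]
  SqiV (GCCGCA, off=5): starts [61, 154, 211] → cuts [66, 159, 216]
  AzqII (CGGATT, off=3): starts [7, 41, 128, 170, 201, 220] → cuts [1, 10, 44, 131, 173, 204]

Pooled cuts: [1, 10, 20, 44, 49, 66, 67, 74, 88, 96, 131, 159, 160, 173, 176, 188, 204, 216]

Fragment lengths:
  1→10: 9 bp
  10→20: 10 bp
  20→44: 24 bp
  44→49: 5 bp
  49→66: 17 bp
  66→67: 1 bp
  67→74: 7 bp
  74→88: 14 bp
  88→96: 8 bp
  96→131: 35 bp
  131→159: 28 bp
  159→160: 1 bp
  160→173: 13 bp
  173→176: 3 bp
  176→188: 12 bp
  188→204: 16 bp
  204→216: 12 bp
  216→1 (wrap): 222-216+1 = 7 bp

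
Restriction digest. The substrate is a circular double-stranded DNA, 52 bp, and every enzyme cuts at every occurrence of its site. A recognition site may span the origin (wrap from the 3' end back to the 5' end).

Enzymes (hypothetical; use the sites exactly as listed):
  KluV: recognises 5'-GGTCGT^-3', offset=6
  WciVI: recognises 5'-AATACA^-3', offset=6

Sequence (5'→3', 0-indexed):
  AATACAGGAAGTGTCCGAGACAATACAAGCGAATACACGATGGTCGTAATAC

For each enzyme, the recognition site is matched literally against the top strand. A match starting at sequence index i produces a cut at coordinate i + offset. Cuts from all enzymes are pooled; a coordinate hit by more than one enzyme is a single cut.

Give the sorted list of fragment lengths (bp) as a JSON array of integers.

[5,6,10,10,21]

Scan for sites:
  KluV (GGTCGT, off=6): starts [41] → cuts [47]
  WciVI (AATACA, off=6): starts [0, 21, 31, 47] → cuts [1, 6, 27, 37]

Pooled cuts: [1, 6, 27, 37, 47]

Fragments:
  1→6: 5 bp
  6→27: 21 bp
  27→37: 10 bp
  37→47: 10 bp
  47→1 (wrap): 52-47+1 = 6 bp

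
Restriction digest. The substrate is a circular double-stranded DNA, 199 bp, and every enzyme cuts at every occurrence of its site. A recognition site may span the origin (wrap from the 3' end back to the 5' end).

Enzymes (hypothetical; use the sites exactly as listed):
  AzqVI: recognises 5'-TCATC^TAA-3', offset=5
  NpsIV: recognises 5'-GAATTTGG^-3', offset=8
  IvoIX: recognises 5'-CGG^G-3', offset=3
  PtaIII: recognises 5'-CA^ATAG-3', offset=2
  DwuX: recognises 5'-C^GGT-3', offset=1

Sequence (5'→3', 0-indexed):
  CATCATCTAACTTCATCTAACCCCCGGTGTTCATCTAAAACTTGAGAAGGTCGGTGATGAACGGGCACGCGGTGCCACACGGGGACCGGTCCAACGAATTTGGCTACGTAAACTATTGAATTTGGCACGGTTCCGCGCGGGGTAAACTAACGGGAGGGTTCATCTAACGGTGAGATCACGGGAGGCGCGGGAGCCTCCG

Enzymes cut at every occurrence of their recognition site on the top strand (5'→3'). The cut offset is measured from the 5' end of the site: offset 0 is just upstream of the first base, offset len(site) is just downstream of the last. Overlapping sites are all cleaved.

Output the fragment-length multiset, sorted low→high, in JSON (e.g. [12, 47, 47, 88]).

Per-enzyme occurrences:
  AzqVI (TCATCTAA, off=5): starts [2, 12, 30, 159] → cuts [7, 17, 35, 164]
  NpsIV (GAATTTGG, off=8): starts [95, 117] → cuts [103, 125]
  IvoIX (CGGG, off=3): starts [61, 79, 137, 150, 178, 187] → cuts [64, 82, 140, 153, 181, 190]
  PtaIII (CAATAG, off=2): no sites
  DwuX (CGGT, off=1): starts [24, 51, 69, 86, 127, 167] → cuts [25, 52, 70, 87, 128, 168]

Pooled cuts: [7, 17, 25, 35, 52, 64, 70, 82, 87, 103, 125, 128, 140, 153, 164, 168, 181, 190]

Fragments:
  7→17: 10 bp
  17→25: 8 bp
  25→35: 10 bp
  35→52: 17 bp
  52→64: 12 bp
  64→70: 6 bp
  70→82: 12 bp
  82→87: 5 bp
  87→103: 16 bp
  103→125: 22 bp
  125→128: 3 bp
  128→140: 12 bp
  140→153: 13 bp
  153→164: 11 bp
  164→168: 4 bp
  168→181: 13 bp
  181→190: 9 bp
  190→7 (wrap): 199-190+7 = 16 bp

[3,4,5,6,8,9,10,10,11,12,12,12,13,13,16,16,17,22]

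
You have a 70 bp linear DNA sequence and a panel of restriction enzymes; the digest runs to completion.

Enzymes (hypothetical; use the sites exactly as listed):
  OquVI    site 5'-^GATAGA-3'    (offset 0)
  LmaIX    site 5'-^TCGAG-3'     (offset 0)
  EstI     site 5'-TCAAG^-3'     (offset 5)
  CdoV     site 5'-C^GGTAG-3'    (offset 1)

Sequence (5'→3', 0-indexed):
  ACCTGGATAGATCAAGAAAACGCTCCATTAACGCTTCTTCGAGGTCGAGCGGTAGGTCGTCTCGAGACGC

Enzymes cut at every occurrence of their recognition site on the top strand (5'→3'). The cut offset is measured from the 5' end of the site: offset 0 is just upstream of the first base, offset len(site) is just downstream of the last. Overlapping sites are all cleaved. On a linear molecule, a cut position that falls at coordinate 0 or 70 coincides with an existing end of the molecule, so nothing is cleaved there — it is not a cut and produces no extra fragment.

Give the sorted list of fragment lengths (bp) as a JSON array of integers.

Per-enzyme occurrences:
  OquVI GATAGA/0: at [5] ⇒ [5]
  LmaIX TCGAG/0: at [38, 44, 61] ⇒ [38, 44, 61]
  EstI TCAAG/5: at [11] ⇒ [16]
  CdoV CGGTAG/1: at [49] ⇒ [50]

Pooled cuts: [5, 16, 38, 44, 50, 61]

Fragment lengths:
  [0,5): 5 bp
  [5,16): 11 bp
  [16,38): 22 bp
  [38,44): 6 bp
  [44,50): 6 bp
  [50,61): 11 bp
  [61,70): 9 bp

[5,6,6,9,11,11,22]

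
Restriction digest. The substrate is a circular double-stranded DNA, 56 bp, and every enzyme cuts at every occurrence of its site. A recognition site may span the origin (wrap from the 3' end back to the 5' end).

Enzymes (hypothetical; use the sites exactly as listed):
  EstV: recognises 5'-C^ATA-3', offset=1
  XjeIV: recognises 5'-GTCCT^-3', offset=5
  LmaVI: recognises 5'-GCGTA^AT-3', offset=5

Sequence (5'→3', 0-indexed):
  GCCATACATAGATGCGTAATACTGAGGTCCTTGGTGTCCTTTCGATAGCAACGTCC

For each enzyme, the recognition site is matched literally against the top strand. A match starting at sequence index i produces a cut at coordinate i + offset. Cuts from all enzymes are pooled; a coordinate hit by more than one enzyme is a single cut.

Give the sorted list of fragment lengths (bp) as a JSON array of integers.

[4,9,11,13,19]

Site scan:
  EstV (CATA, off=1): starts [2, 6] → cuts [3, 7]
  XjeIV (GTCCT, off=5): starts [26, 35] → cuts [31, 40]
  LmaVI (GCGTAAT, off=5): starts [13] → cuts [18]

All cut coordinates (distinct, sorted): [3, 7, 18, 31, 40]

Fragment lengths:
  3→7: 4 bp
  7→18: 11 bp
  18→31: 13 bp
  31→40: 9 bp
  40→3 (wrap): 56-40+3 = 19 bp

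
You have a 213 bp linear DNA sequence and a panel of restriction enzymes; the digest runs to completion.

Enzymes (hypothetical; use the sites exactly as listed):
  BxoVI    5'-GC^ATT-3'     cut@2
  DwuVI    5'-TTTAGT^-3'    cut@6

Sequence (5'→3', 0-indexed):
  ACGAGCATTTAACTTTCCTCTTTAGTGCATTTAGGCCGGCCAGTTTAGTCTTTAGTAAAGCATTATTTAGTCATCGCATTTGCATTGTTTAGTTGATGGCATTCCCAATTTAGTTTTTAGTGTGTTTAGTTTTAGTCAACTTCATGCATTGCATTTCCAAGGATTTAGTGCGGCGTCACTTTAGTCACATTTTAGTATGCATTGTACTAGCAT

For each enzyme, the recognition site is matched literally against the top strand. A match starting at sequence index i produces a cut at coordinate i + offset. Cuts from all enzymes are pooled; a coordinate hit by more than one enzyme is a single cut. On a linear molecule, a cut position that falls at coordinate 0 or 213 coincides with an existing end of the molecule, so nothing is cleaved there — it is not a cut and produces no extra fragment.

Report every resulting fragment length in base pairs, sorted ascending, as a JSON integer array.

[2,4,5,5,6,6,6,6,7,7,7,9,10,10,11,11,13,14,16,17,20,21]

Site scan:
  BxoVI GCATT/2: at [4, 26, 59, 75, 81, 98, 145, 150, 198] ⇒ [6, 28, 61, 77, 83, 100, 147, 152, 200]
  DwuVI TTTAGT/6: at [20, 43, 50, 65, 87, 108, 115, 124, 130, 163, 179, 190] ⇒ [26, 49, 56, 71, 93, 114, 121, 130, 136, 169, 185, 196]

All cut coordinates (distinct, sorted): [6, 26, 28, 49, 56, 61, 71, 77, 83, 93, 100, 114, 121, 130, 136, 147, 152, 169, 185, 196, 200]

Fragments:
  [0,6): 6 bp
  [6,26): 20 bp
  [26,28): 2 bp
  [28,49): 21 bp
  [49,56): 7 bp
  [56,61): 5 bp
  [61,71): 10 bp
  [71,77): 6 bp
  [77,83): 6 bp
  [83,93): 10 bp
  [93,100): 7 bp
  [100,114): 14 bp
  [114,121): 7 bp
  [121,130): 9 bp
  [130,136): 6 bp
  [136,147): 11 bp
  [147,152): 5 bp
  [152,169): 17 bp
  [169,185): 16 bp
  [185,196): 11 bp
  [196,200): 4 bp
  [200,213): 13 bp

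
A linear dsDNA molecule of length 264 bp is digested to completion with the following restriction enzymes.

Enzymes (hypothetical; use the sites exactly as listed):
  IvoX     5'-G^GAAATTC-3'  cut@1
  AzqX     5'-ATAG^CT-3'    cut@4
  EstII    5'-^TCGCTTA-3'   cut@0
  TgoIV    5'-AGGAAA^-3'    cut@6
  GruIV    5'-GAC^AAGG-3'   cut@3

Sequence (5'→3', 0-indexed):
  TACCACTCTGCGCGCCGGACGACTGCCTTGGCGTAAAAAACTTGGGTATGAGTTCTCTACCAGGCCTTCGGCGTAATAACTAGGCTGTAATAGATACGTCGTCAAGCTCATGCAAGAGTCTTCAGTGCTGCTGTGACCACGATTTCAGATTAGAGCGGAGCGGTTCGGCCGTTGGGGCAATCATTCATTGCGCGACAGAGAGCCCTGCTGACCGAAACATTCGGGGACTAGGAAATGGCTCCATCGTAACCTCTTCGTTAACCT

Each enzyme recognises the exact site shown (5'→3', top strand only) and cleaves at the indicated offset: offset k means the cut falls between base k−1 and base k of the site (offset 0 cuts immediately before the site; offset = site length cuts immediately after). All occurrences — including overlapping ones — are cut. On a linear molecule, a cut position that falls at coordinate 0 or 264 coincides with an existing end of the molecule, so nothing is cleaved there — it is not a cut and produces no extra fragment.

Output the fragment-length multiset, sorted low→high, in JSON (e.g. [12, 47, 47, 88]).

[29,235]

Site scan:
  IvoX (GGAAATTC, off=1): no sites
  AzqX (ATAGCT, off=4): no sites
  EstII (TCGCTTA, off=0): no sites
  TgoIV AGGAAA/6: at [229] ⇒ [235]
  GruIV (GACAAGG, off=3): no sites

All cut coordinates (distinct, sorted): [235]

Fragments:
  [0,235): 235 bp
  [235,264): 29 bp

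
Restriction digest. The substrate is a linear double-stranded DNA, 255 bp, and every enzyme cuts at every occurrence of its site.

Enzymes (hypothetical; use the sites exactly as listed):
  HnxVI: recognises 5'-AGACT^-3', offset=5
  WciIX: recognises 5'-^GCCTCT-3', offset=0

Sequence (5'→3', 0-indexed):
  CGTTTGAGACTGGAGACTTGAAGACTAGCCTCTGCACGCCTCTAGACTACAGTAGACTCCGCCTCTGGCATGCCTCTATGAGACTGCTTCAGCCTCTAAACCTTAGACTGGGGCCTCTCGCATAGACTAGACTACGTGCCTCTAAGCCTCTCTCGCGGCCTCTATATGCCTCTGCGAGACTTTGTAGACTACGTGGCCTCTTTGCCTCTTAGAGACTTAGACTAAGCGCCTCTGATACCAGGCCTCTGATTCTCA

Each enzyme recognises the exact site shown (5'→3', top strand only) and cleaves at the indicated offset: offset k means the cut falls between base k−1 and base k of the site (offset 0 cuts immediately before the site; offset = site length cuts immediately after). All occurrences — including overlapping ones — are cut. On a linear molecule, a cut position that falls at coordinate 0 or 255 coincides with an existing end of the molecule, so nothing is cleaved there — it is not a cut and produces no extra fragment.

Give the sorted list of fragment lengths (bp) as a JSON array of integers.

Scan for sites:
  HnxVI (AGACT, off=5): starts [6, 13, 21, 43, 53, 80, 104, 123, 128, 176, 185, 212, 218] → cuts [11, 18, 26, 48, 58, 85, 109, 128, 133, 181, 190, 217, 223]
  WciIX (GCCTCT, off=0): starts [27, 37, 60, 71, 91, 112, 137, 145, 157, 167, 195, 203, 227, 241] → cuts [27, 37, 60, 71, 91, 112, 137, 145, 157, 167, 195, 203, 227, 241]

Pooled cuts: [11, 18, 26, 27, 37, 48, 58, 60, 71, 85, 91, 109, 112, 128, 133, 137, 145, 157, 167, 181, 190, 195, 203, 217, 223, 227, 241]

Fragment lengths:
  [0,11): 11 bp
  [11,18): 7 bp
  [18,26): 8 bp
  [26,27): 1 bp
  [27,37): 10 bp
  [37,48): 11 bp
  [48,58): 10 bp
  [58,60): 2 bp
  [60,71): 11 bp
  [71,85): 14 bp
  [85,91): 6 bp
  [91,109): 18 bp
  [109,112): 3 bp
  [112,128): 16 bp
  [128,133): 5 bp
  [133,137): 4 bp
  [137,145): 8 bp
  [145,157): 12 bp
  [157,167): 10 bp
  [167,181): 14 bp
  [181,190): 9 bp
  [190,195): 5 bp
  [195,203): 8 bp
  [203,217): 14 bp
  [217,223): 6 bp
  [223,227): 4 bp
  [227,241): 14 bp
  [241,255): 14 bp

[1,2,3,4,4,5,5,6,6,7,8,8,8,9,10,10,10,11,11,11,12,14,14,14,14,14,16,18]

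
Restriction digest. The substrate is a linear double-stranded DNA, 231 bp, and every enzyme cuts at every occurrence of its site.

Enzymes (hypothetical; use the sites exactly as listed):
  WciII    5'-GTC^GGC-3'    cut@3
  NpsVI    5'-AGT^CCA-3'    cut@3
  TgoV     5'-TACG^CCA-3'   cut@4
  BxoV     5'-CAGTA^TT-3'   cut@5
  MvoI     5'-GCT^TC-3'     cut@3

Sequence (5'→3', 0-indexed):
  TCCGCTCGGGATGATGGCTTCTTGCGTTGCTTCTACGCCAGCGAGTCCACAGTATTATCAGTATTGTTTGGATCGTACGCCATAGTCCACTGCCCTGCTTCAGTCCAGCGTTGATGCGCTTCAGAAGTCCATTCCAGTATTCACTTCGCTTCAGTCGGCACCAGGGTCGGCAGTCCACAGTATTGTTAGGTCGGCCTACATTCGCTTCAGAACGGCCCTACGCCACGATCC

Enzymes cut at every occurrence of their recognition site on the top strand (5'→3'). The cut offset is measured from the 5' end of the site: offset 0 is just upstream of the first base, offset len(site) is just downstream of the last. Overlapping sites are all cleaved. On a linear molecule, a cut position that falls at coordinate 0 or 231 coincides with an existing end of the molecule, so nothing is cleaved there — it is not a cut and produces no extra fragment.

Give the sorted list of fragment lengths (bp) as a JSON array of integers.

[5,6,6,6,7,8,8,8,9,9,9,10,11,11,12,12,13,14,16,16,16,19]

Per-enzyme occurrences:
  WciII GTCGGC/3: at [153, 165, 189] ⇒ [156, 168, 192]
  NpsVI AGTCCA/3: at [43, 83, 101, 125, 171] ⇒ [46, 86, 104, 128, 174]
  TgoV TACGCCA/4: at [33, 75, 218] ⇒ [37, 79, 222]
  BxoV CAGTATT/5: at [49, 58, 134, 177] ⇒ [54, 63, 139, 182]
  MvoI GCTTC/3: at [16, 28, 96, 117, 147, 203] ⇒ [19, 31, 99, 120, 150, 206]

Pooled cuts: [19, 31, 37, 46, 54, 63, 79, 86, 99, 104, 120, 128, 139, 150, 156, 168, 174, 182, 192, 206, 222]

Fragment lengths:
  [0,19): 19 bp
  [19,31): 12 bp
  [31,37): 6 bp
  [37,46): 9 bp
  [46,54): 8 bp
  [54,63): 9 bp
  [63,79): 16 bp
  [79,86): 7 bp
  [86,99): 13 bp
  [99,104): 5 bp
  [104,120): 16 bp
  [120,128): 8 bp
  [128,139): 11 bp
  [139,150): 11 bp
  [150,156): 6 bp
  [156,168): 12 bp
  [168,174): 6 bp
  [174,182): 8 bp
  [182,192): 10 bp
  [192,206): 14 bp
  [206,222): 16 bp
  [222,231): 9 bp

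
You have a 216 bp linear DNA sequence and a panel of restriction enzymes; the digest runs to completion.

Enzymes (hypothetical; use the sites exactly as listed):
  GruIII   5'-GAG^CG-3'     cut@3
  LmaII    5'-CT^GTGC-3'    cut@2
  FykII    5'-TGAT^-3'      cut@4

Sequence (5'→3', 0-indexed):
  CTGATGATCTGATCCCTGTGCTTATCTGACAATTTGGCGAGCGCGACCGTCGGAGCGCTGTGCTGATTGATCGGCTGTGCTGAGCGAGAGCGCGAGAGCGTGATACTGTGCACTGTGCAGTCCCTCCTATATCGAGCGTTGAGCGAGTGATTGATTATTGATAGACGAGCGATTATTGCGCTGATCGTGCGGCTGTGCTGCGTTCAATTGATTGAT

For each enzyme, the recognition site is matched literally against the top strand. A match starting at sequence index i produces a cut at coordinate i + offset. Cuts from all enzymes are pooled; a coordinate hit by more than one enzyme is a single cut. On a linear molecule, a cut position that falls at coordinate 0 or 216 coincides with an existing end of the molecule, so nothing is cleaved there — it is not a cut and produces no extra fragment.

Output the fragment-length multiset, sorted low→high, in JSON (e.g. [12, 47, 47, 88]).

[3,3,4,4,4,4,4,5,5,5,6,6,7,7,7,7,8,8,8,8,9,14,16,18,22,24]

Scan for sites:
  GruIII GAGCG/3: at [38, 52, 81, 87, 95, 133, 140, 166] ⇒ [41, 55, 84, 90, 98, 136, 143, 169]
  LmaII CTGTGC/2: at [15, 57, 74, 105, 112, 192] ⇒ [17, 59, 76, 107, 114, 194]
  FykII TGAT/4: at [1, 4, 9, 63, 67, 100, 147, 151, 158, 181, 208, 212] ⇒ [5, 8, 13, 67, 71, 104, 151, 155, 162, 185, 212] (position 216 is a terminus of the linear molecule — no cut)

Pooled cuts: [5, 8, 13, 17, 41, 55, 59, 67, 71, 76, 84, 90, 98, 104, 107, 114, 136, 143, 151, 155, 162, 169, 185, 194, 212]

Fragments:
  [0,5): 5 bp
  [5,8): 3 bp
  [8,13): 5 bp
  [13,17): 4 bp
  [17,41): 24 bp
  [41,55): 14 bp
  [55,59): 4 bp
  [59,67): 8 bp
  [67,71): 4 bp
  [71,76): 5 bp
  [76,84): 8 bp
  [84,90): 6 bp
  [90,98): 8 bp
  [98,104): 6 bp
  [104,107): 3 bp
  [107,114): 7 bp
  [114,136): 22 bp
  [136,143): 7 bp
  [143,151): 8 bp
  [151,155): 4 bp
  [155,162): 7 bp
  [162,169): 7 bp
  [169,185): 16 bp
  [185,194): 9 bp
  [194,212): 18 bp
  [212,216): 4 bp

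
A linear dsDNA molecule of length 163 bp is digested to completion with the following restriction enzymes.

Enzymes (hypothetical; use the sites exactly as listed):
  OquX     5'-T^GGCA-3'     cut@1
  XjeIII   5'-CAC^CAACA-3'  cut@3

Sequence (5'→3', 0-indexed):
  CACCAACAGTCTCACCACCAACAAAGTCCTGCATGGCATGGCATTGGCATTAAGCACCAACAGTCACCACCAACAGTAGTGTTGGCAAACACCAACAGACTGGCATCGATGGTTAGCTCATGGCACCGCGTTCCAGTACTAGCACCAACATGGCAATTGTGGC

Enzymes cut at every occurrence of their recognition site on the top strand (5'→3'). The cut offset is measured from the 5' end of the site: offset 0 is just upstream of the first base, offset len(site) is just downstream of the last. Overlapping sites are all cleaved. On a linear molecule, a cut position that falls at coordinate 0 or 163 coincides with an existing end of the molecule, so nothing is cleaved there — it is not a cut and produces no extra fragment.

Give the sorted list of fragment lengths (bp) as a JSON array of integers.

[3,5,6,6,9,9,12,12,13,13,15,16,20,24]

Scan for sites:
  OquX TGGCA/1: at [33, 38, 44, 82, 100, 120, 150] ⇒ [34, 39, 45, 83, 101, 121, 151]
  XjeIII CACCAACA/3: at [0, 15, 54, 67, 89, 142] ⇒ [3, 18, 57, 70, 92, 145]

Pooled cuts: [3, 18, 34, 39, 45, 57, 70, 83, 92, 101, 121, 145, 151]

Fragment lengths:
  [0,3): 3 bp
  [3,18): 15 bp
  [18,34): 16 bp
  [34,39): 5 bp
  [39,45): 6 bp
  [45,57): 12 bp
  [57,70): 13 bp
  [70,83): 13 bp
  [83,92): 9 bp
  [92,101): 9 bp
  [101,121): 20 bp
  [121,145): 24 bp
  [145,151): 6 bp
  [151,163): 12 bp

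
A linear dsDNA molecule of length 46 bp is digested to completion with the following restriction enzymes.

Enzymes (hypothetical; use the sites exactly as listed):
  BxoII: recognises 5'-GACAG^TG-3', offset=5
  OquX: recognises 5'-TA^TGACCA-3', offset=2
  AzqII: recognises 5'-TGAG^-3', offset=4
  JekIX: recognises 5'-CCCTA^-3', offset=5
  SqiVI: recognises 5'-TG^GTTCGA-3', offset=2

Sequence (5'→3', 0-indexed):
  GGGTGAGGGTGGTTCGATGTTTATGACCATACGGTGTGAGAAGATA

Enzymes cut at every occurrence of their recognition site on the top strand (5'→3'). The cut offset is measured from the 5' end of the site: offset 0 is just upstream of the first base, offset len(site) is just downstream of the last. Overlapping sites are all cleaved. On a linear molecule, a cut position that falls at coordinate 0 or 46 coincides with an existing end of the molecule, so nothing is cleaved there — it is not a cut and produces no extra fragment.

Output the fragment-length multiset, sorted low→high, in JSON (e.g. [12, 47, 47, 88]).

[4,6,7,12,17]

Per-enzyme occurrences:
  BxoII (GACAGTG, off=5): no sites
  OquX TATGACCA/2: at [21] ⇒ [23]
  AzqII TGAG/4: at [3, 36] ⇒ [7, 40]
  JekIX (CCCTA, off=5): no sites
  SqiVI TGGTTCGA/2: at [9] ⇒ [11]

Pooled cuts: [7, 11, 23, 40]

Fragments:
  [0,7): 7 bp
  [7,11): 4 bp
  [11,23): 12 bp
  [23,40): 17 bp
  [40,46): 6 bp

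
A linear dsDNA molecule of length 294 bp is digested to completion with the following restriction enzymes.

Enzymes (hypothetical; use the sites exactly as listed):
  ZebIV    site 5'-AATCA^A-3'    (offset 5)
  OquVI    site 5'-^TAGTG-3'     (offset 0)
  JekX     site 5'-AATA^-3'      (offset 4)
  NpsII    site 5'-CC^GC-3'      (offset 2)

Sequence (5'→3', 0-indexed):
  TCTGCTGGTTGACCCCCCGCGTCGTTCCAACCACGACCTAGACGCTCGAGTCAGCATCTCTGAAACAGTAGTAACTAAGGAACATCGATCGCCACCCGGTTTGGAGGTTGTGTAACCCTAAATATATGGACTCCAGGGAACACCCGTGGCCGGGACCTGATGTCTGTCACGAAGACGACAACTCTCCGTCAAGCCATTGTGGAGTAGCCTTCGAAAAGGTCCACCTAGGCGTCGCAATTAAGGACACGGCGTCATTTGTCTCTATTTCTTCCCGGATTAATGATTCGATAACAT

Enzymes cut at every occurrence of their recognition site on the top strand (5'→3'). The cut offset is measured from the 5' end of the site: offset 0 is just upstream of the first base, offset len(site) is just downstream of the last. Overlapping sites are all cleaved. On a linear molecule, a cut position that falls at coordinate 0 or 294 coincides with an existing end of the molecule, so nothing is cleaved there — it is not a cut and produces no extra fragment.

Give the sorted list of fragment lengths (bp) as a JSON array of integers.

Scan for sites:
  ZebIV (AATCAA, off=5): no sites
  OquVI (TAGTG, off=0): no sites
  JekX AATA/4: at [120] ⇒ [124]
  NpsII CCGC/2: at [16] ⇒ [18]

All cut coordinates (distinct, sorted): [18, 124]

Fragments:
  [0,18): 18 bp
  [18,124): 106 bp
  [124,294): 170 bp

[18,106,170]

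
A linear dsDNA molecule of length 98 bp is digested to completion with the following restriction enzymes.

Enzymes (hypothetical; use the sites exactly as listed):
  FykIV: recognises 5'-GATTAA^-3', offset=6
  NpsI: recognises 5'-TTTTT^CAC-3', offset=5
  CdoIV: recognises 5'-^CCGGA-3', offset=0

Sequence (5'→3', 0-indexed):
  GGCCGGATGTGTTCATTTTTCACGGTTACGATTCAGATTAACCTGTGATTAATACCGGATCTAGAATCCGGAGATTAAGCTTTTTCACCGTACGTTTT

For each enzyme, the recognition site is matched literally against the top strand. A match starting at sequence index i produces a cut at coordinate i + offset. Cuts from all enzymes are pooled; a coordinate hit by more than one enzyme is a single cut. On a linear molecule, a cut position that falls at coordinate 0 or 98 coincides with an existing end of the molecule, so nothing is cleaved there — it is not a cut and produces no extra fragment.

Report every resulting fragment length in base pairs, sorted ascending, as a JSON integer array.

[2,2,7,11,11,13,13,18,21]

Scan for sites:
  FykIV GATTAA/6: at [35, 46, 72] ⇒ [41, 52, 78]
  NpsI TTTTTCAC/5: at [15, 80] ⇒ [20, 85]
  CdoIV CCGGA/0: at [2, 54, 67] ⇒ [2, 54, 67]

Pooled cuts: [2, 20, 41, 52, 54, 67, 78, 85]

Fragments:
  [0,2): 2 bp
  [2,20): 18 bp
  [20,41): 21 bp
  [41,52): 11 bp
  [52,54): 2 bp
  [54,67): 13 bp
  [67,78): 11 bp
  [78,85): 7 bp
  [85,98): 13 bp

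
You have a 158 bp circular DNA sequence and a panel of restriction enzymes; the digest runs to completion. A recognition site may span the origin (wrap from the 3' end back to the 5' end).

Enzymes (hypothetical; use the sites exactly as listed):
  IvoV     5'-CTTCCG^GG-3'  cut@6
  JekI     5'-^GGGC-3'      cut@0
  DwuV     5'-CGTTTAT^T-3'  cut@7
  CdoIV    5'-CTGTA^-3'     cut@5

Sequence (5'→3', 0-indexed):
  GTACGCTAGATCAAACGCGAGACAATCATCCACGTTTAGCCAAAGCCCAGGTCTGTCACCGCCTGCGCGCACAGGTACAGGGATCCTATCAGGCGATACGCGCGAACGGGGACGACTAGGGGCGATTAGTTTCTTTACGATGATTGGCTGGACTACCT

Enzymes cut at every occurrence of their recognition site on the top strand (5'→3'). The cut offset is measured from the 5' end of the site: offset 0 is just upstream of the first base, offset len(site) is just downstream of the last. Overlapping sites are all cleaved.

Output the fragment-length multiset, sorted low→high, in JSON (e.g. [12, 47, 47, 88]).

[42,116]

Scan for sites:
  IvoV (CTTCCGGG, off=6): no sites
  JekI (GGGC, off=0): starts [119] → cuts [119]
  DwuV (CGTTTATT, off=7): no sites
  CdoIV (CTGTA, off=5): starts [156] → cuts [3]

Pooled cuts: [3, 119]

Fragments:
  3→119: 116 bp
  119→3 (wrap): 158-119+3 = 42 bp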